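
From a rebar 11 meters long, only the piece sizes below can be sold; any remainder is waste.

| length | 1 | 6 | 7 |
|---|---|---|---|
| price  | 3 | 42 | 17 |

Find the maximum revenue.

57

Let r[k] be the best obtainable value from length k. For each k, try every first piece i and keep the best of price[i] + r[k−i].
r[1] = 3
r[2] = 6  (first piece 1, then r[1]=3)
r[3] = 9  (first piece 1, then r[2]=6)
r[4] = 12  (first piece 1, then r[3]=9)
r[5] = 15  (first piece 1, then r[4]=12)
r[6] = 42
r[7] = 45  (first piece 1, then r[6]=42)
r[8] = 48  (first piece 1, then r[7]=45)
r[9] = 51  (first piece 1, then r[8]=48)
r[10] = 54  (first piece 1, then r[9]=51)
r[11] = 57  (first piece 1, then r[10]=54)
One optimal cutting: 6 + 1 + 1 + 1 + 1 + 1 → ₹57.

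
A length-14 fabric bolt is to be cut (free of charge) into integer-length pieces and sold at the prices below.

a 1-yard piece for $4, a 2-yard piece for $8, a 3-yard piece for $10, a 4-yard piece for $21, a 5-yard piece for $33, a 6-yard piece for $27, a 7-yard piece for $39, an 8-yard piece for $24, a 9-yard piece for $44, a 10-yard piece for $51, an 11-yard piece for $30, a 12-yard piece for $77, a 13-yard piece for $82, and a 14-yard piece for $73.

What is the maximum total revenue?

87

Let best[k] be the best obtainable value from length k. For each k, try every first piece i and keep the best of price[i] + best[k−i].
best[1] = 4
best[2] = max(4+4, 8+0) = 8
best[3] = max(4+8, 8+4, 10+0) = 12
best[4] = max(4+12, 8+8, 10+4, 21+0) = 21
best[5] = max(4+21, 8+12, 10+8, 21+4, 33+0) = 33
best[6] = max(4+33, 8+21, 10+12, 21+8, 33+4, 27+0) = 37
best[7] = max(4+37, 8+33, 10+21, …, 27+4, 39+0) = 41
best[8] = max(4+41, 8+37, 10+33, …, 39+4, 24+0) = 45
best[9] = max(4+45, 8+41, 10+37, …, 24+4, 44+0) = 54
best[10] = max(4+54, 8+45, 10+41, …, 44+4, 51+0) = 66
best[11] = max(4+66, 8+54, 10+45, …, 51+4, 30+0) = 70
best[12] = max(4+70, 8+66, 10+54, …, 30+4, 77+0) = 77
best[13] = max(4+77, 8+70, 10+66, …, 77+4, 82+0) = 82
best[14] = max(4+82, 8+77, 10+70, …, 82+4, 73+0) = 87
One optimal cutting: 5 + 5 + 4 → $33 + $33 + $21 = $87.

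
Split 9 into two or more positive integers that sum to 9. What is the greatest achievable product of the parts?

Fill g[k] for k=2..9: at each k try every first piece i and multiply by the better of (k−i) uncut or g[k−i].
g[2] = 1×max(1,0) = 1×1 = 1
g[3] = 1×max(2,1) = 1×2 = 2
g[4] = 2×max(2,1) = 2×2 = 4
g[5] = 2×max(3,2) = 2×3 = 6
g[6] = 3×max(3,2) = 3×3 = 9
g[7] = 2×max(5,6) = 2×6 = 12
g[8] = 2×max(6,9) = 2×9 = 18
g[9] = 3×max(6,9) = 3×9 = 27
One optimal split: 3 + 3 + 3; product 3×3×3 = 27.

27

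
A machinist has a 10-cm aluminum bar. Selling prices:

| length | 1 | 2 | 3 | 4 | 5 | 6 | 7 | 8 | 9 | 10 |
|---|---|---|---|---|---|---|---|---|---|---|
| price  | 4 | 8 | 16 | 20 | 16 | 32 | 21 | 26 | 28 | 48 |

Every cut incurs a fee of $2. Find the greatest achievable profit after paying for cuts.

50

Consider every possible first cut. r[k] is the best of p[i]+r[k−i] over all sellable i≤k, charging 2 whenever i<k.
r[1] = 4
r[2] = max(4+4-2, 8+0) = 8
r[3] = max(4+8-2, 8+4-2, 16+0) = 16
r[4] = max(4+16-2, 8+8-2, 16+4-2, 20+0) = 20
r[5] = max(4+20-2, 8+16-2, 16+8-2, 20+4-2, 16+0) = 22
r[6] = max(4+22-2, 8+20-2, 16+16-2, 20+8-2, 16+4-2, 32+0) = 32
r[7] = max(4+32-2, 8+22-2, 16+20-2, …, 32+4-2, 21+0) = 34
r[8] = max(4+34-2, 8+32-2, 16+22-2, …, 21+4-2, 26+0) = 38
r[9] = max(4+38-2, 8+34-2, 16+32-2, …, 26+4-2, 28+0) = 46
r[10] = max(4+46-2, 8+38-2, 16+34-2, …, 28+4-2, 48+0) = 50
One optimal plan: pieces 6 + 4 (1 cut) → $52 − $2 = $50.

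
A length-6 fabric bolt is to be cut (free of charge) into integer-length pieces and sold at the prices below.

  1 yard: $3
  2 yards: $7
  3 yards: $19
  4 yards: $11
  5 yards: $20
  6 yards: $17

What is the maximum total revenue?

38

Build R[k] bottom-up: R[k] = max over allowed piece i of (p[i] + R[k−i]).
R[1] = 3
R[2] = max(3+3, 7+0) = 7
R[3] = max(3+7, 7+3, 19+0) = 19
R[4] = max(3+19, 7+7, 19+3, 11+0) = 22
R[5] = max(3+22, 7+19, 19+7, 11+3, 20+0) = 26
R[6] = max(3+26, 7+22, 19+19, 11+7, 20+3, 17+0) = 38
One optimal cutting: 3 + 3 → $19 + $19 = $38.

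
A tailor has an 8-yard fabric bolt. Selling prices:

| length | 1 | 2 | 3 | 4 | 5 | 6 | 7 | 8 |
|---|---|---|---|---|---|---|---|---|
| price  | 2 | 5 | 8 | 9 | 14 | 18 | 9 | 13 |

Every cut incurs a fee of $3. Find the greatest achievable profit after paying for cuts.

Build v[k] bottom-up: v[k] = max over allowed piece i of (p[i] + v[k−i]) − 3 per cut.
v[1] = 2
v[2] = 5
v[3] = 8
v[4] = 9
v[5] = 14
v[6] = 18
v[7] = 17  (first piece 1, then v[6]=18)
v[8] = 20  (first piece 2, then v[6]=18)
One optimal plan: pieces 6 + 2 (1 cut) → $23 − $3 = $20.

20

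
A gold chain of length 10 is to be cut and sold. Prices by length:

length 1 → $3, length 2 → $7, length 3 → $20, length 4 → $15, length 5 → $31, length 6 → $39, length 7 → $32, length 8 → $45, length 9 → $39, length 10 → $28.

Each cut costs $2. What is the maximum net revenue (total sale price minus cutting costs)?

60

Let net[k] be the best obtainable value from length k. For each k, try every first piece i and keep the best of price[i] + net[k−i] minus the 2 cut fee when i<k.
net[1] = 3
net[2] = max(3+3-2, 7+0) = 7
net[3] = max(3+7-2, 7+3-2, 20+0) = 20
net[4] = max(3+20-2, 7+7-2, 20+3-2, 15+0) = 21
net[5] = max(3+21-2, 7+20-2, 20+7-2, 15+3-2, 31+0) = 31
net[6] = max(3+31-2, 7+21-2, 20+20-2, 15+7-2, 31+3-2, 39+0) = 39
net[7] = max(3+39-2, 7+31-2, 20+21-2, …, 39+3-2, 32+0) = 40
net[8] = max(3+40-2, 7+39-2, 20+31-2, …, 32+3-2, 45+0) = 49
net[9] = max(3+49-2, 7+40-2, 20+39-2, …, 45+3-2, 39+0) = 57
net[10] = max(3+57-2, 7+49-2, 20+40-2, …, 39+3-2, 28+0) = 60
One optimal plan: pieces 5 + 5 (1 cut) → $62 − $2 = $60.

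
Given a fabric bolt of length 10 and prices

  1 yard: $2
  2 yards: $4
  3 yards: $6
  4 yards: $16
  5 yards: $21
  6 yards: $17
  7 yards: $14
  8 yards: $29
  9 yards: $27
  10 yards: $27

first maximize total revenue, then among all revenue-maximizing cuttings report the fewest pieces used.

2

Let r[k] be the best obtainable value from length k. For each k, try every first piece i and keep the best of price[i] + r[k−i].
r[1] = 2
r[2] = 4  (first piece 1, then r[1]=2)
r[3] = 6  (first piece 1, then r[2]=4)
r[4] = 16
r[5] = 21
r[6] = 23  (first piece 1, then r[5]=21)
r[7] = 25  (first piece 1, then r[6]=23)
r[8] = 32  (first piece 4, then r[4]=16)
r[9] = 37  (first piece 4, then r[5]=21)
r[10] = 42  (first piece 5, then r[5]=21)
Maximum revenue is $42.
Now minimize piece count subject to staying optimal: for each k, pieces[k] = 1 + min over i with p[i]+r[k−i]=r[k] of pieces[k−i].
pieces[7] = 2
pieces[8] = 2
pieces[9] = 2
pieces[10] = 2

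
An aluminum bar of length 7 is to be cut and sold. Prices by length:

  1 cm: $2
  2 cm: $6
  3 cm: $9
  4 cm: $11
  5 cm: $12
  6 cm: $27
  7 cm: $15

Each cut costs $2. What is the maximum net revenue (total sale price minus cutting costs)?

27

Consider every possible first cut. net[k] is the best of p[i]+net[k−i] over all sellable i≤k, charging 2 whenever i<k.
net[1] = 2
net[2] = max(2+2-2, 6+0) = 6
net[3] = max(2+6-2, 6+2-2, 9+0) = 9
net[4] = max(2+9-2, 6+6-2, 9+2-2, 11+0) = 11
net[5] = max(2+11-2, 6+9-2, 9+6-2, 11+2-2, 12+0) = 13
net[6] = max(2+13-2, 6+11-2, 9+9-2, 11+6-2, 12+2-2, 27+0) = 27
net[7] = max(2+27-2, 6+13-2, 9+11-2, …, 27+2-2, 15+0) = 27
One optimal plan: pieces 6 + 1 (1 cut) → $29 − $2 = $27.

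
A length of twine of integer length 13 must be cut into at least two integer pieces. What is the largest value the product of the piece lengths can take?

108

Fill prod[k] for k=2..13: at each k try every first piece i and multiply by the better of (k−i) uncut or prod[k−i].
Small cases: prod[2]=1, prod[3]=2, prod[4]=4, prod[5]=6.
prod[6] = max(1·6, 2·4, 3·3, 4·2, 5·1) = 9
prod[7] = max(1·9, 2·6, 3·4, 4·3, 5·2, 6·1) = 12
prod[8] = max(1·12, 2·9, 3·6, …, 6·2, 7·1) = 18
prod[9] = max(1·18, 2·12, 3·9, …, 7·2, 8·1) = 27
prod[10] = max(1·27, 2·18, 3·12, …, 8·2, 9·1) = 36
prod[11] = max(1·36, 2·27, 3·18, …, 9·2, 10·1) = 54
prod[12] = max(1·54, 2·36, 3·27, …, 10·2, 11·1) = 81
prod[13] = max(1·81, 2·54, 3·36, …, 11·2, 12·1) = 108
One optimal split: 3 + 3 + 3 + 2 + 2; product 3·3·3·2·2 = 108.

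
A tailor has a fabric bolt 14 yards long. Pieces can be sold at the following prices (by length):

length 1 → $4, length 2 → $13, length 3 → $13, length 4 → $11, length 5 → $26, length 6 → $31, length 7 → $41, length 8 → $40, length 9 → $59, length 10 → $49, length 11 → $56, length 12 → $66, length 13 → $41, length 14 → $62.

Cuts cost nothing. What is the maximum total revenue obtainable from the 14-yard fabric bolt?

91

Let R[k] be the best obtainable value from length k. For each k, try every first piece i and keep the best of price[i] + R[k−i].
R[1] = 4
R[2] = max(4+4, 13+0) = 13
R[3] = max(4+13, 13+4, 13+0) = 17
R[4] = max(4+17, 13+13, 13+4, 11+0) = 26
R[5] = max(4+26, 13+17, 13+13, 11+4, 26+0) = 30
R[6] = max(4+30, 13+26, 13+17, 11+13, 26+4, 31+0) = 39
R[7] = max(4+39, 13+30, 13+26, …, 31+4, 41+0) = 43
R[8] = max(4+43, 13+39, 13+30, …, 41+4, 40+0) = 52
R[9] = max(4+52, 13+43, 13+39, …, 40+4, 59+0) = 59
R[10] = max(4+59, 13+52, 13+43, …, 59+4, 49+0) = 65
R[11] = max(4+65, 13+59, 13+52, …, 49+4, 56+0) = 72
R[12] = max(4+72, 13+65, 13+59, …, 56+4, 66+0) = 78
R[13] = max(4+78, 13+72, 13+65, …, 66+4, 41+0) = 85
R[14] = max(4+85, 13+78, 13+72, …, 41+4, 62+0) = 91
One optimal cutting: 2 + 2 + 2 + 2 + 2 + 2 + 2 → $13 + $13 + $13 + $13 + $13 + $13 + $13 = $91.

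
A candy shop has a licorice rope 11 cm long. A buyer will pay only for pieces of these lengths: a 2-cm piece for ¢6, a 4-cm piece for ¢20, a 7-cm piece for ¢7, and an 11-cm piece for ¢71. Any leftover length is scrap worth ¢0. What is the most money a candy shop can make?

71

Build best[k] bottom-up: best[k] = max over allowed piece i of (p[i] + best[k−i]).
best[1] = 0
best[2] = 6
best[3] = 6
best[4] = max(6+6, 20+0) = 20
best[5] = max(6+6, 20+0) = 20
best[6] = max(6+20, 20+6) = 26
best[7] = max(6+20, 20+6, 7+0) = 26
best[8] = max(6+26, 20+20, 7+0) = 40
best[9] = max(6+26, 20+20, 7+6) = 40
best[10] = max(6+40, 20+26, 7+6) = 46
best[11] = max(6+40, 20+26, 7+20, 71+0) = 71
One optimal cutting: 11 → ¢71.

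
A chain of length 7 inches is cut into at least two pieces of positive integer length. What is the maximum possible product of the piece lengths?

Let P[k] be the best product for length k (with at least one cut). For each first piece i, the rest contributes max(k−i, P[k−i]).
P[2] = 1×max(1,0) = 1×1 = 1
P[3] = 1×max(2,1) = 1×2 = 2
P[4] = 2×max(2,1) = 2×2 = 4
P[5] = 2×max(3,2) = 2×3 = 6
P[6] = 3×max(3,2) = 3×3 = 9
P[7] = 2×max(5,6) = 2×6 = 12
One optimal split: 3 + 2 + 2; product 3×2×2 = 12.

12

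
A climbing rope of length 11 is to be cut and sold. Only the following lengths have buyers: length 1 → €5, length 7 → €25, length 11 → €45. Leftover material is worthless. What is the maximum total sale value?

55

Build best[k] bottom-up: best[k] = max over allowed piece i of (p[i] + best[k−i]).
best[1] = 5
best[2] = 10  (first piece 1, then best[1]=5)
best[3] = 15  (first piece 1, then best[2]=10)
best[4] = 20  (first piece 1, then best[3]=15)
best[5] = 25  (first piece 1, then best[4]=20)
best[6] = 30  (first piece 1, then best[5]=25)
best[7] = max(5+30, 25+0) = 35
best[8] = max(5+35, 25+5) = 40
best[9] = max(5+40, 25+10) = 45
best[10] = max(5+45, 25+15) = 50
best[11] = max(5+50, 25+20, 45+0) = 55
One optimal cutting: 1 + 1 + 1 + 1 + 1 + 1 + 1 + 1 + 1 + 1 + 1 → €55.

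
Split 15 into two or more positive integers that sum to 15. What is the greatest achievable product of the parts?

243

Fill f[k] for k=2..15: at each k try every first piece i and multiply by the better of (k−i) uncut or f[k−i].
f[2] = 1·max(1,0) = 1·1 = 1
f[3] = max(1·2, 2·1) = 2
f[4] = max(1·3, 2·2, 3·1) = 4
f[5] = max(1·4, 2·3, 3·2, 4·1) = 6
f[6] = max(1·6, 2·4, 3·3, 4·2, 5·1) = 9
f[7] = max(1·9, 2·6, 3·4, 4·3, 5·2, 6·1) = 12
f[8] = max(1·12, 2·9, 3·6, …, 6·2, 7·1) = 18
f[9] = max(1·18, 2·12, 3·9, …, 7·2, 8·1) = 27
f[10] = max(1·27, 2·18, 3·12, …, 8·2, 9·1) = 36
f[11] = max(1·36, 2·27, 3·18, …, 9·2, 10·1) = 54
f[12] = max(1·54, 2·36, 3·27, …, 10·2, 11·1) = 81
f[13] = max(1·81, 2·54, 3·36, …, 11·2, 12·1) = 108
f[14] = max(1·108, 2·81, 3·54, …, 12·2, 13·1) = 162
f[15] = max(1·162, 2·108, 3·81, …, 13·2, 14·1) = 243
One optimal split: 3 + 3 + 3 + 3 + 3; product 3·3·3·3·3 = 243.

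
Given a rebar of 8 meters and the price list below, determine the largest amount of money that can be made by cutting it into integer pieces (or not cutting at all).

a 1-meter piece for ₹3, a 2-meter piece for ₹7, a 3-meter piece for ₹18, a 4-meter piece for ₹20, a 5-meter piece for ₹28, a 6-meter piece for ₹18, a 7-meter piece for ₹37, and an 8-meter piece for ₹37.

46

Build best[k] bottom-up: best[k] = max over allowed piece i of (p[i] + best[k−i]).
best[1] = 3
best[2] = 7
best[3] = 18
best[4] = 21  (first piece 1, then best[3]=18)
best[5] = 28
best[6] = 36  (first piece 3, then best[3]=18)
best[7] = 39  (first piece 1, then best[6]=36)
best[8] = 46  (first piece 3, then best[5]=28)
One optimal cutting: 5 + 3 → ₹28 + ₹18 = ₹46.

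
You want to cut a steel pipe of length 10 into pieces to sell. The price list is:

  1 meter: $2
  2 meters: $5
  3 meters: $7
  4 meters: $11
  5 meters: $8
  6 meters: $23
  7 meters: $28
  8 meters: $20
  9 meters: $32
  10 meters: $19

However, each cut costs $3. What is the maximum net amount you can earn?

Let net[k] be the best obtainable value from length k. For each k, try every first piece i and keep the best of price[i] + net[k−i] minus the 3 cut fee when i<k.
net[1] = 2
net[2] = 5
net[3] = 7
net[4] = 11
net[5] = 10  (first piece 1, then net[4]=11)
net[6] = 23
net[7] = 28
net[8] = 27  (first piece 1, then net[7]=28)
net[9] = 32
net[10] = 32  (first piece 3, then net[7]=28)
One optimal plan: pieces 7 + 3 (1 cut) → $35 − $3 = $32.

32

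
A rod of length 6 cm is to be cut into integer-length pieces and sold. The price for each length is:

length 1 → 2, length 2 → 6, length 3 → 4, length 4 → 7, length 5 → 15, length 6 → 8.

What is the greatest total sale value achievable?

18

Consider every possible first cut. best[k] is the best of p[i]+best[k−i] over all sellable i≤k.
best[1] = 2
best[2] = 6
best[3] = 8  (first piece 1, then best[2]=6)
best[4] = 12  (first piece 2, then best[2]=6)
best[5] = 15
best[6] = 18  (first piece 2, then best[4]=12)
One optimal cutting: 2 + 2 + 2 → 6 + 6 + 6 = 18.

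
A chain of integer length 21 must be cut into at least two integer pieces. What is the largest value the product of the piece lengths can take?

Fill prod[k] for k=2..21: at each k try every first piece i and multiply by the better of (k−i) uncut or prod[k−i].
prod[2] = 1*max(1,0) = 1*1 = 1
prod[3] = 1*max(2,1) = 1*2 = 2
prod[4] = 2*max(2,1) = 2*2 = 4
prod[5] = 2*max(3,2) = 2*3 = 6
prod[6] = 3*max(3,2) = 3*3 = 9
prod[7] = 2*max(5,6) = 2*6 = 12
prod[8] = 2*max(6,9) = 2*9 = 18
prod[9] = 3*max(6,9) = 3*9 = 27
prod[10] = 2*max(8,18) = 2*18 = 36
prod[11] = 2*max(9,27) = 2*27 = 54
prod[12] = 3*max(9,27) = 3*27 = 81
prod[13] = 2*max(11,54) = 2*54 = 108
prod[14] = 2*max(12,81) = 2*81 = 162
prod[15] = 3*max(12,81) = 3*81 = 243
prod[16] = 2*max(14,162) = 2*162 = 324
prod[17] = 2*max(15,243) = 2*243 = 486
prod[18] = 3*max(15,243) = 3*243 = 729
prod[19] = 2*max(17,486) = 2*486 = 972
prod[20] = 2*max(18,729) = 2*729 = 1458
prod[21] = 3*max(18,729) = 3*729 = 2187
One optimal split: 3 + 3 + 3 + 3 + 3 + 3 + 3; product 3*3*3*3*3*3*3 = 2187.

2187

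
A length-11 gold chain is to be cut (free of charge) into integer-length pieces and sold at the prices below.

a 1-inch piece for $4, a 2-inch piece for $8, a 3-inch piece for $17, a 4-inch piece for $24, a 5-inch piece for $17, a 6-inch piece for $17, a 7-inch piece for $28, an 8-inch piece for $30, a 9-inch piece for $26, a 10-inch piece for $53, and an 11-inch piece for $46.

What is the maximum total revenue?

Let R[k] be the best obtainable value from length k. For each k, try every first piece i and keep the best of price[i] + R[k−i].
R[1] = 4
R[2] = max(4+4, 8+0) = 8
R[3] = max(4+8, 8+4, 17+0) = 17
R[4] = max(4+17, 8+8, 17+4, 24+0) = 24
R[5] = max(4+24, 8+17, 17+8, 24+4, 17+0) = 28
R[6] = max(4+28, 8+24, 17+17, 24+8, 17+4, 17+0) = 34
R[7] = max(4+34, 8+28, 17+24, …, 17+4, 28+0) = 41
R[8] = max(4+41, 8+34, 17+28, …, 28+4, 30+0) = 48
R[9] = max(4+48, 8+41, 17+34, …, 30+4, 26+0) = 52
R[10] = max(4+52, 8+48, 17+41, …, 26+4, 53+0) = 58
R[11] = max(4+58, 8+52, 17+48, …, 53+4, 46+0) = 65
One optimal cutting: 4 + 4 + 3 → $24 + $24 + $17 = $65.

65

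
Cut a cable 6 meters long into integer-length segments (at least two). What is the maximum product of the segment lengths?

Fill P[k] for k=2..6: at each k try every first piece i and multiply by the better of (k−i) uncut or P[k−i].
P[2] = 1·max(1,0) = 1·1 = 1
P[3] = max(1·2, 2·1) = 2
P[4] = max(1·3, 2·2, 3·1) = 4
P[5] = max(1·4, 2·3, 3·2, 4·1) = 6
P[6] = max(1·6, 2·4, 3·3, 4·2, 5·1) = 9
One optimal split: 3 + 3; product 3·3 = 9.

9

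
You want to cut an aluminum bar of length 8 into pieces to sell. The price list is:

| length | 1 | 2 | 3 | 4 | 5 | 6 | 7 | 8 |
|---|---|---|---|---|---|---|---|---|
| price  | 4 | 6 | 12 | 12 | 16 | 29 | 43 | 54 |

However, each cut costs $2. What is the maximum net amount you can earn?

54

Build net[k] bottom-up: net[k] = max over allowed piece i of (p[i] + net[k−i]) − 2 per cut.
net[1] = 4
net[2] = 6  (first piece 1, then net[1]=4)
net[3] = 12
net[4] = 14  (first piece 1, then net[3]=12)
net[5] = 16  (first piece 1, then net[4]=14)
net[6] = 29
net[7] = 43
net[8] = 54
Best is to make no cuts and sell whole for $54.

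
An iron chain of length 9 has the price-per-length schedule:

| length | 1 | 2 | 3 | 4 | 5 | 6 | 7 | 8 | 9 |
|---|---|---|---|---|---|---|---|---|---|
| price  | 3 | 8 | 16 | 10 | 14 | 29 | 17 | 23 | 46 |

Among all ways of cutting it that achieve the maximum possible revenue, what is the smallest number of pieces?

Let r[k] be the best obtainable value from length k. For each k, try every first piece i and keep the best of price[i] + r[k−i].
r[1] = 3
r[2] = max(3+3, 8+0) = 8
r[3] = max(3+8, 8+3, 16+0) = 16
r[4] = max(3+16, 8+8, 16+3, 10+0) = 19
r[5] = max(3+19, 8+16, 16+8, 10+3, 14+0) = 24
r[6] = max(3+24, 8+19, 16+16, 10+8, 14+3, 29+0) = 32
r[7] = max(3+32, 8+24, 16+19, …, 29+3, 17+0) = 35
r[8] = max(3+35, 8+32, 16+24, …, 17+3, 23+0) = 40
r[9] = max(3+40, 8+35, 16+32, …, 23+3, 46+0) = 48
Maximum revenue is $48.
Now minimize piece count subject to staying optimal: for each k, pieces[k] = 1 + min over i with p[i]+r[k−i]=r[k] of pieces[k−i].
pieces[6] = 2
pieces[7] = 3
pieces[8] = 3
pieces[9] = 3

3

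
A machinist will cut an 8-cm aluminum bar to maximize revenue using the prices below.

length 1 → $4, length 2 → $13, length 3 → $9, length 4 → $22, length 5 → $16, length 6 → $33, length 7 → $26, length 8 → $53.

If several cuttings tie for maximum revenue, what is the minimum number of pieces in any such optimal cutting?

Consider every possible first cut. r[k] is the best of p[i]+r[k−i] over all sellable i≤k.
r[1] = 4
r[2] = 13
r[3] = 17  (first piece 1, then r[2]=13)
r[4] = 26  (first piece 2, then r[2]=13)
r[5] = 30  (first piece 1, then r[4]=26)
r[6] = 39  (first piece 2, then r[4]=26)
r[7] = 43  (first piece 1, then r[6]=39)
r[8] = 53
Maximum revenue is $53.
Now minimize piece count subject to staying optimal: for each k, pieces[k] = 1 + min over i with p[i]+r[k−i]=r[k] of pieces[k−i].
pieces[5] = 3
pieces[6] = 3
pieces[7] = 4
pieces[8] = 1

1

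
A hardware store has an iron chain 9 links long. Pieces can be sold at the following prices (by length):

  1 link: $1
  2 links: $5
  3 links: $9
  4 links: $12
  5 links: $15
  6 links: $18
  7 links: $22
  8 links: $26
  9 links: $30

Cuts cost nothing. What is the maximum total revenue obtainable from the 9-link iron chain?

Build r[k] bottom-up: r[k] = max over allowed piece i of (p[i] + r[k−i]).
r[1] = 1
r[2] = 5
r[3] = 9
r[4] = 12
r[5] = 15
r[6] = 18  (first piece 3, then r[3]=9)
r[7] = 22
r[8] = 26
r[9] = 30
Best is to sell the whole 9-link piece uncut for $30.

30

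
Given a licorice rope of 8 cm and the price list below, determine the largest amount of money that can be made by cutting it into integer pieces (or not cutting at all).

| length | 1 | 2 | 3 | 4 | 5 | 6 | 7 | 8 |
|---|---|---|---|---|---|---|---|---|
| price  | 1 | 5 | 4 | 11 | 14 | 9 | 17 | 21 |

22

Consider every possible first cut. R[k] is the best of p[i]+R[k−i] over all sellable i≤k.
R[1] = 1
R[2] = max(1+1, 5+0) = 5
R[3] = max(1+5, 5+1, 4+0) = 6
R[4] = max(1+6, 5+5, 4+1, 11+0) = 11
R[5] = max(1+11, 5+6, 4+5, 11+1, 14+0) = 14
R[6] = max(1+14, 5+11, 4+6, 11+5, 14+1, 9+0) = 16
R[7] = max(1+16, 5+14, 4+11, …, 9+1, 17+0) = 19
R[8] = max(1+19, 5+16, 4+14, …, 17+1, 21+0) = 22
One optimal cutting: 4 + 4 → ¢11 + ¢11 = ¢22.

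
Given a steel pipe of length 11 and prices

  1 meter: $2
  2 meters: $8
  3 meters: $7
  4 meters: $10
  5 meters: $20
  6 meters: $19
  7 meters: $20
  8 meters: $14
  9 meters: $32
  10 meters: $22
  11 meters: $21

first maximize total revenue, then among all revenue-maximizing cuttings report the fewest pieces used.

4

Build r[k] bottom-up: r[k] = max over allowed piece i of (p[i] + r[k−i]).
r[1] = 2
r[2] = 8
r[3] = 10  (first piece 1, then r[2]=8)
r[4] = 16  (first piece 2, then r[2]=8)
r[5] = 20
r[6] = 24  (first piece 2, then r[4]=16)
r[7] = 28  (first piece 2, then r[5]=20)
r[8] = 32  (first piece 2, then r[6]=24)
r[9] = 36  (first piece 2, then r[7]=28)
r[10] = 40  (first piece 2, then r[8]=32)
r[11] = 44  (first piece 2, then r[9]=36)
Maximum revenue is $44.
Now minimize piece count subject to staying optimal: for each k, pieces[k] = 1 + min over i with p[i]+r[k−i]=r[k] of pieces[k−i].
pieces[8] = 4
pieces[9] = 3
pieces[10] = 2
pieces[11] = 4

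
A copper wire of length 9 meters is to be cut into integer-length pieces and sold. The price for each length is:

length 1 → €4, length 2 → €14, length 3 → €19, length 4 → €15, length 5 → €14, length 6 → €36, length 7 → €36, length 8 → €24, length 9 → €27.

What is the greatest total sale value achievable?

61

Consider every possible first cut. r[k] is the best of p[i]+r[k−i] over all sellable i≤k.
r[1] = 4
r[2] = max(4+4, 14+0) = 14
r[3] = max(4+14, 14+4, 19+0) = 19
r[4] = max(4+19, 14+14, 19+4, 15+0) = 28
r[5] = max(4+28, 14+19, 19+14, 15+4, 14+0) = 33
r[6] = max(4+33, 14+28, 19+19, 15+14, 14+4, 36+0) = 42
r[7] = max(4+42, 14+33, 19+28, …, 36+4, 36+0) = 47
r[8] = max(4+47, 14+42, 19+33, …, 36+4, 24+0) = 56
r[9] = max(4+56, 14+47, 19+42, …, 24+4, 27+0) = 61
One optimal cutting: 3 + 2 + 2 + 2 → €19 + €14 + €14 + €14 = €61.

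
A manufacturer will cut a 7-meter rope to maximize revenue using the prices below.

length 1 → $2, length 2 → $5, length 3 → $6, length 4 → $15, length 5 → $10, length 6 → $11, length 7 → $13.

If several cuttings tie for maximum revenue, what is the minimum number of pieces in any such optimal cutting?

Let r[k] be the best obtainable value from length k. For each k, try every first piece i and keep the best of price[i] + r[k−i].
r[1] = 2
r[2] = 5
r[3] = 7  (first piece 1, then r[2]=5)
r[4] = 15
r[5] = 17  (first piece 1, then r[4]=15)
r[6] = 20  (first piece 2, then r[4]=15)
r[7] = 22  (first piece 1, then r[6]=20)
Maximum revenue is $22.
Now minimize piece count subject to staying optimal: for each k, pieces[k] = 1 + min over i with p[i]+r[k−i]=r[k] of pieces[k−i].
pieces[4] = 1
pieces[5] = 2
pieces[6] = 2
pieces[7] = 3

3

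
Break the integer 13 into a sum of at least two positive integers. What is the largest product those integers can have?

Fill m[k] for k=2..13: at each k try every first piece i and multiply by the better of (k−i) uncut or m[k−i].
m[2] = 1·max(1,0) = 1·1 = 1
m[3] = max(1·2, 2·1) = 2
m[4] = max(1·3, 2·2, 3·1) = 4
m[5] = max(1·4, 2·3, 3·2, 4·1) = 6
m[6] = max(1·6, 2·4, 3·3, 4·2, 5·1) = 9
m[7] = max(1·9, 2·6, 3·4, 4·3, 5·2, 6·1) = 12
m[8] = max(1·12, 2·9, 3·6, …, 6·2, 7·1) = 18
m[9] = max(1·18, 2·12, 3·9, …, 7·2, 8·1) = 27
m[10] = max(1·27, 2·18, 3·12, …, 8·2, 9·1) = 36
m[11] = max(1·36, 2·27, 3·18, …, 9·2, 10·1) = 54
m[12] = max(1·54, 2·36, 3·27, …, 10·2, 11·1) = 81
m[13] = max(1·81, 2·54, 3·36, …, 11·2, 12·1) = 108
One optimal split: 3 + 3 + 3 + 2 + 2; product 3·3·3·2·2 = 108.

108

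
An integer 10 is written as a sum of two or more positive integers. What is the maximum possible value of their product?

36

Fill f[k] for k=2..10: at each k try every first piece i and multiply by the better of (k−i) uncut or f[k−i].
f[2] = 1·max(1,0) = 1·1 = 1
f[3] = 1·max(2,1) = 1·2 = 2
f[4] = 2·max(2,1) = 2·2 = 4
f[5] = 2·max(3,2) = 2·3 = 6
f[6] = 3·max(3,2) = 3·3 = 9
f[7] = 2·max(5,6) = 2·6 = 12
f[8] = 2·max(6,9) = 2·9 = 18
f[9] = 3·max(6,9) = 3·9 = 27
f[10] = 2·max(8,18) = 2·18 = 36
One optimal split: 3 + 3 + 2 + 2; product 3·3·2·2 = 36.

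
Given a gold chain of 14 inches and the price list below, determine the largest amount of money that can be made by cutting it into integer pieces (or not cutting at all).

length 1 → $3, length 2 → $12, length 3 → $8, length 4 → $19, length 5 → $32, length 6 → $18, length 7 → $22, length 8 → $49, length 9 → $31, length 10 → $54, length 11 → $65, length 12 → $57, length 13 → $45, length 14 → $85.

88

Consider every possible first cut. r[k] is the best of p[i]+r[k−i] over all sellable i≤k.
r[1] = 3
r[2] = 12
r[3] = 15  (first piece 1, then r[2]=12)
r[4] = 24  (first piece 2, then r[2]=12)
r[5] = 32
r[6] = 36  (first piece 2, then r[4]=24)
r[7] = 44  (first piece 2, then r[5]=32)
r[8] = 49
r[9] = 56  (first piece 2, then r[7]=44)
r[10] = 64  (first piece 5, then r[5]=32)
r[11] = 68  (first piece 2, then r[9]=56)
r[12] = 76  (first piece 2, then r[10]=64)
r[13] = 81  (first piece 5, then r[8]=49)
r[14] = 88  (first piece 2, then r[12]=76)
One optimal cutting: 5 + 5 + 2 + 2 → $32 + $32 + $12 + $12 = $88.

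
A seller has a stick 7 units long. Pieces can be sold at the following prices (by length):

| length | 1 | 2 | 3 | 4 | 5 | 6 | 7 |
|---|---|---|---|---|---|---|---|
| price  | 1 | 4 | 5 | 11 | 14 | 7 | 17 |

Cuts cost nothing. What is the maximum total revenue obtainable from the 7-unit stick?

Let R[k] be the best obtainable value from length k. For each k, try every first piece i and keep the best of price[i] + R[k−i].
R[1] = 1
R[2] = max(1+1, 4+0) = 4
R[3] = max(1+4, 4+1, 5+0) = 5
R[4] = max(1+5, 4+4, 5+1, 11+0) = 11
R[5] = max(1+11, 4+5, 5+4, 11+1, 14+0) = 14
R[6] = max(1+14, 4+11, 5+5, 11+4, 14+1, 7+0) = 15
R[7] = max(1+15, 4+14, 5+11, …, 7+1, 17+0) = 18
One optimal cutting: 5 + 2 → €14 + €4 = €18.

18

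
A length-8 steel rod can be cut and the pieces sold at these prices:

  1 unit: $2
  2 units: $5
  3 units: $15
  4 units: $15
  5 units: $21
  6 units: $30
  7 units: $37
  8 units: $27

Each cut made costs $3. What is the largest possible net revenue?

Build v[k] bottom-up: v[k] = max over allowed piece i of (p[i] + v[k−i]) − 3 per cut.
v[1] = 2
v[2] = 5
v[3] = 15
v[4] = 15
v[5] = 21
v[6] = 30
v[7] = 37
v[8] = 36  (first piece 1, then v[7]=37)
One optimal plan: pieces 7 + 1 (1 cut) → $39 − $3 = $36.

36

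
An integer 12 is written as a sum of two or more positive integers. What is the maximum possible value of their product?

81

Fill P[k] for k=2..12: at each k try every first piece i and multiply by the better of (k−i) uncut or P[k−i].
P[2] = 1·max(1,0) = 1·1 = 1
P[3] = max(1·2, 2·1) = 2
P[4] = max(1·3, 2·2, 3·1) = 4
P[5] = max(1·4, 2·3, 3·2, 4·1) = 6
P[6] = max(1·6, 2·4, 3·3, 4·2, 5·1) = 9
P[7] = max(1·9, 2·6, 3·4, 4·3, 5·2, 6·1) = 12
P[8] = max(1·12, 2·9, 3·6, …, 6·2, 7·1) = 18
P[9] = max(1·18, 2·12, 3·9, …, 7·2, 8·1) = 27
P[10] = max(1·27, 2·18, 3·12, …, 8·2, 9·1) = 36
P[11] = max(1·36, 2·27, 3·18, …, 9·2, 10·1) = 54
P[12] = max(1·54, 2·36, 3·27, …, 10·2, 11·1) = 81
One optimal split: 3 + 3 + 3 + 3; product 3·3·3·3 = 81.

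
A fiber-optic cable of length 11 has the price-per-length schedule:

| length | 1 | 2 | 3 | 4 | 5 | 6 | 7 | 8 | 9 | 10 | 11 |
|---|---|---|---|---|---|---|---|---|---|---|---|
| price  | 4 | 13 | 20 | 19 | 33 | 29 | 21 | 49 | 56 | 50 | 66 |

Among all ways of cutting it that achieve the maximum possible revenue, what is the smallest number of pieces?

Build r[k] bottom-up: r[k] = max over allowed piece i of (p[i] + r[k−i]).
r[1] = 4
r[2] = max(4+4, 13+0) = 13
r[3] = max(4+13, 13+4, 20+0) = 20
r[4] = max(4+20, 13+13, 20+4, 19+0) = 26
r[5] = max(4+26, 13+20, 20+13, 19+4, 33+0) = 33
r[6] = max(4+33, 13+26, 20+20, 19+13, 33+4, 29+0) = 40
r[7] = max(4+40, 13+33, 20+26, …, 29+4, 21+0) = 46
r[8] = max(4+46, 13+40, 20+33, …, 21+4, 49+0) = 53
r[9] = max(4+53, 13+46, 20+40, …, 49+4, 56+0) = 60
r[10] = max(4+60, 13+53, 20+46, …, 56+4, 50+0) = 66
r[11] = max(4+66, 13+60, 20+53, …, 50+4, 66+0) = 73
Maximum revenue is $73.
Now minimize piece count subject to staying optimal: for each k, pieces[k] = 1 + min over i with p[i]+r[k−i]=r[k] of pieces[k−i].
pieces[8] = 2
pieces[9] = 3
pieces[10] = 2
pieces[11] = 3

3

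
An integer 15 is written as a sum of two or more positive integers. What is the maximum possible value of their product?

Define f[k] = max over 1≤i<k of i · max(k−i, f[k−i]); the inner max lets the remainder stay uncut if that's better.
Small cases: f[2]=1, f[3]=2, f[4]=4, f[5]=6, f[6]=9, f[7]=12.
f[8] = 2*max(6,9) = 2*9 = 18
f[9] = 3*max(6,9) = 3*9 = 27
f[10] = 2*max(8,18) = 2*18 = 36
f[11] = 2*max(9,27) = 2*27 = 54
f[12] = 3*max(9,27) = 3*27 = 81
f[13] = 2*max(11,54) = 2*54 = 108
f[14] = 2*max(12,81) = 2*81 = 162
f[15] = 3*max(12,81) = 3*81 = 243
One optimal split: 3 + 3 + 3 + 3 + 3; product 3*3*3*3*3 = 243.

243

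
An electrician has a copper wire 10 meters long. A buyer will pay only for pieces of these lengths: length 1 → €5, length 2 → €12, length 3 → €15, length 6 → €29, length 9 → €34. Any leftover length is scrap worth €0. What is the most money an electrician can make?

60

Build f[k] bottom-up: f[k] = max over allowed piece i of (p[i] + f[k−i]).
f[1] = 5
f[2] = max(5+5, 12+0) = 12
f[3] = max(5+12, 12+5, 15+0) = 17
f[4] = max(5+17, 12+12, 15+5) = 24
f[5] = max(5+24, 12+17, 15+12) = 29
f[6] = max(5+29, 12+24, 15+17, 29+0) = 36
f[7] = max(5+36, 12+29, 15+24, 29+5) = 41
f[8] = max(5+41, 12+36, 15+29, 29+12) = 48
f[9] = max(5+48, 12+41, 15+36, 29+17, 34+0) = 53
f[10] = max(5+53, 12+48, 15+41, 29+24, 34+5) = 60
One optimal cutting: 2 + 2 + 2 + 2 + 2 → €60.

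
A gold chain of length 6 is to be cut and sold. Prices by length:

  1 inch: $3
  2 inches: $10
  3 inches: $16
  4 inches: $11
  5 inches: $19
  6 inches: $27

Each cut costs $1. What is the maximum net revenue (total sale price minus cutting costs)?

31

Let v[k] be the best obtainable value from length k. For each k, try every first piece i and keep the best of price[i] + v[k−i] minus the 1 cut fee when i<k.
v[1] = 3
v[2] = 10
v[3] = 16
v[4] = 19  (first piece 2, then v[2]=10)
v[5] = 25  (first piece 2, then v[3]=16)
v[6] = 31  (first piece 3, then v[3]=16)
One optimal plan: pieces 3 + 3 (1 cut) → $32 − $1 = $31.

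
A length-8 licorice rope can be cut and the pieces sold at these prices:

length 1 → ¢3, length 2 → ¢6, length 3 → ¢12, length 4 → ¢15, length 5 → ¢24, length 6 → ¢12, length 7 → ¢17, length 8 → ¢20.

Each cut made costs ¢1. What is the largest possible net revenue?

35

Consider every possible first cut. net[k] is the best of p[i]+net[k−i] over all sellable i≤k, charging 1 whenever i<k.
net[1] = 3
net[2] = max(3+3-1, 6+0) = 6
net[3] = max(3+6-1, 6+3-1, 12+0) = 12
net[4] = max(3+12-1, 6+6-1, 12+3-1, 15+0) = 15
net[5] = max(3+15-1, 6+12-1, 12+6-1, 15+3-1, 24+0) = 24
net[6] = max(3+24-1, 6+15-1, 12+12-1, 15+6-1, 24+3-1, 12+0) = 26
net[7] = max(3+26-1, 6+24-1, 12+15-1, …, 12+3-1, 17+0) = 29
net[8] = max(3+29-1, 6+26-1, 12+24-1, …, 17+3-1, 20+0) = 35
One optimal plan: pieces 5 + 3 (1 cut) → ¢36 − ¢1 = ¢35.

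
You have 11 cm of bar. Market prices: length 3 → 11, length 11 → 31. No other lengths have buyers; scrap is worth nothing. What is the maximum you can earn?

33

Let f[k] be the best obtainable value from length k. For each k, try every first piece i and keep the best of price[i] + f[k−i].
f[1] = 0
f[2] = 0
f[3] = 11
f[4] = 11
f[5] = 11
f[6] = 22  (first piece 3, then f[3]=11)
f[7] = 22
f[8] = 22
f[9] = 33  (first piece 3, then f[6]=22)
f[10] = 33
f[11] = 33
One optimal cutting: pieces 3 + 3 + 3 with 2 cm of scrap → 33.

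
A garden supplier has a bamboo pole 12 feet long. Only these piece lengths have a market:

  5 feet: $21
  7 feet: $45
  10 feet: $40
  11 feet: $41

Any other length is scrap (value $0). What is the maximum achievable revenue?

66

Consider every possible first cut. r[k] is the best of p[i]+r[k−i] over all sellable i≤k.
r[1] = 0
r[2] = 0
r[3] = 0
r[4] = 0
r[5] = 21
r[6] = 21
r[7] = max(21+0, 45+0) = 45
r[8] = max(21+0, 45+0) = 45
r[9] = max(21+0, 45+0) = 45
r[10] = max(21+21, 45+0, 40+0) = 45
r[11] = max(21+21, 45+0, 40+0, 41+0) = 45
r[12] = max(21+45, 45+21, 40+0, 41+0) = 66
One optimal cutting: 7 + 5 → $66.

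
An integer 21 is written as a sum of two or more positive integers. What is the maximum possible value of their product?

2187

Let P[k] be the best product for length k (with at least one cut). For each first piece i, the rest contributes max(k−i, P[k−i]).
P[2] = 1*max(1,0) = 1*1 = 1
P[3] = 1*max(2,1) = 1*2 = 2
P[4] = 2*max(2,1) = 2*2 = 4
P[5] = 2*max(3,2) = 2*3 = 6
P[6] = 3*max(3,2) = 3*3 = 9
P[7] = 2*max(5,6) = 2*6 = 12
P[8] = 2*max(6,9) = 2*9 = 18
P[9] = 3*max(6,9) = 3*9 = 27
P[10] = 2*max(8,18) = 2*18 = 36
P[11] = 2*max(9,27) = 2*27 = 54
P[12] = 3*max(9,27) = 3*27 = 81
P[13] = 2*max(11,54) = 2*54 = 108
P[14] = 2*max(12,81) = 2*81 = 162
P[15] = 3*max(12,81) = 3*81 = 243
P[16] = 2*max(14,162) = 2*162 = 324
P[17] = 2*max(15,243) = 2*243 = 486
P[18] = 3*max(15,243) = 3*243 = 729
P[19] = 2*max(17,486) = 2*486 = 972
P[20] = 2*max(18,729) = 2*729 = 1458
P[21] = 3*max(18,729) = 3*729 = 2187
One optimal split: 3 + 3 + 3 + 3 + 3 + 3 + 3; product 3*3*3*3*3*3*3 = 2187.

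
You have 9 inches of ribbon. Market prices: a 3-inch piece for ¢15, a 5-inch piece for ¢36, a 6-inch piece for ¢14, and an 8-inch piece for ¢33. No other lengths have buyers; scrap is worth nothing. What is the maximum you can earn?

Let best[k] be the best obtainable value from length k. For each k, try every first piece i and keep the best of price[i] + best[k−i].
best[1] = 0
best[2] = 0
best[3] = 15
best[4] = 15
best[5] = 36
best[6] = 36
best[7] = 36
best[8] = 51  (first piece 3, then best[5]=36)
best[9] = 51
One optimal cutting: pieces 5 + 3 with 1 inch of scrap → ¢51.

51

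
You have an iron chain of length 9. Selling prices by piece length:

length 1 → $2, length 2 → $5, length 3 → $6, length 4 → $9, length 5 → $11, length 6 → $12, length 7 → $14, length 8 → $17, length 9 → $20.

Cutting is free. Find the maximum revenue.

Build r[k] bottom-up: r[k] = max over allowed piece i of (p[i] + r[k−i]).
r[1] = 2
r[2] = max(2+2, 5+0) = 5
r[3] = max(2+5, 5+2, 6+0) = 7
r[4] = max(2+7, 5+5, 6+2, 9+0) = 10
r[5] = max(2+10, 5+7, 6+5, 9+2, 11+0) = 12
r[6] = max(2+12, 5+10, 6+7, 9+5, 11+2, 12+0) = 15
r[7] = max(2+15, 5+12, 6+10, …, 12+2, 14+0) = 17
r[8] = max(2+17, 5+15, 6+12, …, 14+2, 17+0) = 20
r[9] = max(2+20, 5+17, 6+15, …, 17+2, 20+0) = 22
One optimal cutting: 2 + 2 + 2 + 2 + 1 → $5 + $5 + $5 + $5 + $2 = $22.

22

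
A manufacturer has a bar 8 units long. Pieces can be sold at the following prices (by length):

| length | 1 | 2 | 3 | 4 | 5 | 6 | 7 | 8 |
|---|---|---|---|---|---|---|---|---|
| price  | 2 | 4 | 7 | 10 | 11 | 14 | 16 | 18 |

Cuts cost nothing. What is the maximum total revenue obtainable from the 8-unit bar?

20

Build v[k] bottom-up: v[k] = max over allowed piece i of (p[i] + v[k−i]).
v[1] = 2
v[2] = 4  (first piece 1, then v[1]=2)
v[3] = 7
v[4] = 10
v[5] = 12  (first piece 1, then v[4]=10)
v[6] = 14  (first piece 1, then v[5]=12)
v[7] = 17  (first piece 3, then v[4]=10)
v[8] = 20  (first piece 4, then v[4]=10)
One optimal cutting: 4 + 4 → €10 + €10 = €20.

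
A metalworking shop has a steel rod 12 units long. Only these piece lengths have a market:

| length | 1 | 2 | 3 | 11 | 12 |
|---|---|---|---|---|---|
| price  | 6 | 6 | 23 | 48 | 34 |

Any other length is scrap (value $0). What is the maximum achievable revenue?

92

Build f[k] bottom-up: f[k] = max over allowed piece i of (p[i] + f[k−i]).
f[1] = 6
f[2] = max(6+6, 6+0) = 12
f[3] = max(6+12, 6+6, 23+0) = 23
f[4] = max(6+23, 6+12, 23+6) = 29
f[5] = max(6+29, 6+23, 23+12) = 35
f[6] = max(6+35, 6+29, 23+23) = 46
f[7] = max(6+46, 6+35, 23+29) = 52
f[8] = max(6+52, 6+46, 23+35) = 58
f[9] = max(6+58, 6+52, 23+46) = 69
f[10] = max(6+69, 6+58, 23+52) = 75
f[11] = max(6+75, 6+69, 23+58, 48+0) = 81
f[12] = max(6+81, 6+75, 23+69, 48+6, 34+0) = 92
One optimal cutting: 3 + 3 + 3 + 3 → $92.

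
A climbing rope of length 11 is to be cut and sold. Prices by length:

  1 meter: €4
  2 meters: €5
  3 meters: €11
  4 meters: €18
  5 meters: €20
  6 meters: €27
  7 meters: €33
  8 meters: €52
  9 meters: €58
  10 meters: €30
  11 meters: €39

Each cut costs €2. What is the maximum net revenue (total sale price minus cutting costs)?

62

Let v[k] be the best obtainable value from length k. For each k, try every first piece i and keep the best of price[i] + v[k−i] minus the 2 cut fee when i<k.
v[1] = 4
v[2] = 6  (first piece 1, then v[1]=4)
v[3] = 11
v[4] = 18
v[5] = 20  (first piece 1, then v[4]=18)
v[6] = 27
v[7] = 33
v[8] = 52
v[9] = 58
v[10] = 60  (first piece 1, then v[9]=58)
v[11] = 62  (first piece 1, then v[10]=60)
One optimal plan: pieces 9 + 1 + 1 (2 cuts) → €66 − €4 = €62.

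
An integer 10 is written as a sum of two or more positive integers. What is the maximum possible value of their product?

36

Fill f[k] for k=2..10: at each k try every first piece i and multiply by the better of (k−i) uncut or f[k−i].
Small cases: f[2]=1.
f[3] = max(1×2, 2×1) = 2
f[4] = max(1×3, 2×2, 3×1) = 4
f[5] = max(1×4, 2×3, 3×2, 4×1) = 6
f[6] = max(1×6, 2×4, 3×3, 4×2, 5×1) = 9
f[7] = max(1×9, 2×6, 3×4, 4×3, 5×2, 6×1) = 12
f[8] = max(1×12, 2×9, 3×6, …, 6×2, 7×1) = 18
f[9] = max(1×18, 2×12, 3×9, …, 7×2, 8×1) = 27
f[10] = max(1×27, 2×18, 3×12, …, 8×2, 9×1) = 36
One optimal split: 3 + 3 + 2 + 2; product 3×3×2×2 = 36.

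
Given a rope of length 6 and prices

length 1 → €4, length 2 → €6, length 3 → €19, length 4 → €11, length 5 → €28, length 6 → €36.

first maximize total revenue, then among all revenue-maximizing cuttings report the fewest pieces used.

2

Build r[k] bottom-up: r[k] = max over allowed piece i of (p[i] + r[k−i]).
r[1] = 4
r[2] = max(4+4, 6+0) = 8
r[3] = max(4+8, 6+4, 19+0) = 19
r[4] = max(4+19, 6+8, 19+4, 11+0) = 23
r[5] = max(4+23, 6+19, 19+8, 11+4, 28+0) = 28
r[6] = max(4+28, 6+23, 19+19, 11+8, 28+4, 36+0) = 38
Maximum revenue is €38.
Now minimize piece count subject to staying optimal: for each k, pieces[k] = 1 + min over i with p[i]+r[k−i]=r[k] of pieces[k−i].
pieces[3] = 1
pieces[4] = 2
pieces[5] = 1
pieces[6] = 2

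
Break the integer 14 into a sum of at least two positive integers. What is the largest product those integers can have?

Define P[k] = max over 1≤i<k of i · max(k−i, P[k−i]); the inner max lets the remainder stay uncut if that's better.
P[2] = 1×max(1,0) = 1×1 = 1
P[3] = 1×max(2,1) = 1×2 = 2
P[4] = 2×max(2,1) = 2×2 = 4
P[5] = 2×max(3,2) = 2×3 = 6
P[6] = 3×max(3,2) = 3×3 = 9
P[7] = 2×max(5,6) = 2×6 = 12
P[8] = 2×max(6,9) = 2×9 = 18
P[9] = 3×max(6,9) = 3×9 = 27
P[10] = 2×max(8,18) = 2×18 = 36
P[11] = 2×max(9,27) = 2×27 = 54
P[12] = 3×max(9,27) = 3×27 = 81
P[13] = 2×max(11,54) = 2×54 = 108
P[14] = 2×max(12,81) = 2×81 = 162
One optimal split: 3 + 3 + 3 + 3 + 2; product 3×3×3×3×2 = 162.

162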